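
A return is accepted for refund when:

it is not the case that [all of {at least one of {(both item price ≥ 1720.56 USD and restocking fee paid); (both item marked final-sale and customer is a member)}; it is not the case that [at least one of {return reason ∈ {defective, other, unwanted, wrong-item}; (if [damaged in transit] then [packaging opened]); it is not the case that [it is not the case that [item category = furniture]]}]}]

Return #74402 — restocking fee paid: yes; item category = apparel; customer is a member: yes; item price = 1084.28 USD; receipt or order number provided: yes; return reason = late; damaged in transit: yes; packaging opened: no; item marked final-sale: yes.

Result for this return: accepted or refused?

Refused

Atomic conditions:
  item price ≥ 1720.56 USD: 1084.28 ≥ 1720.56 is false
  restocking fee paid: yes → true
  item marked final-sale: yes → true
  customer is a member: yes → true
  return reason ∈ {defective, other, unwanted, wrong-item}: late is not in the set → false
  damaged in transit: yes → true
  packaging opened: no → false
  item category = furniture: apparel == furniture is false
Combine:
[1.1.1] false AND true = false
[1.1.2] true AND true = true
[1.1] false OR true = true
[1.2.1.2] true → false = false
[1.2.1.3.1] NOT false = true
[1.2.1.3] NOT true = false
[1.2.1] false OR false OR false = false
[1.2] NOT false = true
[1] true AND true = true
[root] NOT true = false
Overall: false → refused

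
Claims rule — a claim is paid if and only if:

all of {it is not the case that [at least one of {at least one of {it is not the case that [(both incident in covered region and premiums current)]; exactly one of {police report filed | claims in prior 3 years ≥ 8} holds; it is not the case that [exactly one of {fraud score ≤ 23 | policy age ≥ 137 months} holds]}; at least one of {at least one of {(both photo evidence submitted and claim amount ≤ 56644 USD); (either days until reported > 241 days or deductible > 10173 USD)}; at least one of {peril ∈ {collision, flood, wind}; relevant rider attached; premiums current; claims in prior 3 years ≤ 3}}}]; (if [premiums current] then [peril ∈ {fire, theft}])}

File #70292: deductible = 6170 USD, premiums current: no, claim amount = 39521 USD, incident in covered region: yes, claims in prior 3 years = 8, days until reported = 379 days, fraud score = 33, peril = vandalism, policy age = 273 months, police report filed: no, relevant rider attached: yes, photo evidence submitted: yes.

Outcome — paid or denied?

Denied

Atomic conditions:
  incident in covered region: yes → true
  premiums current: no → false
  police report filed: no → false
  claims in prior 3 years ≥ 8: 8 ≥ 8 is true
  fraud score ≤ 23: 33 ≤ 23 is false
  policy age ≥ 137 months: 273 ≥ 137 is true
  photo evidence submitted: yes → true
  claim amount ≤ 56644 USD: 39521 ≤ 56644 is true
  days until reported > 241 days: 379 > 241 is true
  deductible > 10173 USD: 6170 > 10173 is false
  peril ∈ {collision, flood, wind}: vandalism is not in the set → false
  relevant rider attached: yes → true
  claims in prior 3 years ≤ 3: 8 ≤ 3 is false
  peril ∈ {fire, theft}: vandalism is not in the set → false
Combine:
[1.1.1.1.1] true AND false = false
[1.1.1.1] NOT false = true
[1.1.1.2] exactly-one(false, true) = true
[1.1.1.3.1] exactly-one(false, true) = true
[1.1.1.3] NOT true = false
[1.1.1] true OR true OR false = true
[1.1.2.1.1] true AND true = true
[1.1.2.1.2] true OR false = true
[1.1.2.1] true OR true = true
[1.1.2.2] false OR true OR false OR false = true
[1.1.2] true OR true = true
[1.1] true OR true = true
[1] NOT true = false
[2] false → false (antecedent false ⇒ implication holds) = true
[root] false AND true = false
Overall: false → denied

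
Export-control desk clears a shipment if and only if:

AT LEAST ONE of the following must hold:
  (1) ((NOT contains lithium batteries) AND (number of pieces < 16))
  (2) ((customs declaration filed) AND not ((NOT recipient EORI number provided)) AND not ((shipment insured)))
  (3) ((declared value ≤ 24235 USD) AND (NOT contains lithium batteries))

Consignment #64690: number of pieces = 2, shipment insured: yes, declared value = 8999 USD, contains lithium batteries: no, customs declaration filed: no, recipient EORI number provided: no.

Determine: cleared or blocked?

Atomic conditions:
  NOT contains lithium batteries: no → true
  number of pieces < 16: 2 < 16 is true
  customs declaration filed: no → false
  NOT recipient EORI number provided: no → true
  shipment insured: yes → true
  declared value ≤ 24235 USD: 8999 ≤ 24235 is true
Combine:
[1] true AND true = true
[2.2] NOT true = false
[2.3] NOT true = false
[2] false AND false AND false = false
[3] true AND true = true
[root] true OR false OR true = true
Overall: true → cleared

Cleared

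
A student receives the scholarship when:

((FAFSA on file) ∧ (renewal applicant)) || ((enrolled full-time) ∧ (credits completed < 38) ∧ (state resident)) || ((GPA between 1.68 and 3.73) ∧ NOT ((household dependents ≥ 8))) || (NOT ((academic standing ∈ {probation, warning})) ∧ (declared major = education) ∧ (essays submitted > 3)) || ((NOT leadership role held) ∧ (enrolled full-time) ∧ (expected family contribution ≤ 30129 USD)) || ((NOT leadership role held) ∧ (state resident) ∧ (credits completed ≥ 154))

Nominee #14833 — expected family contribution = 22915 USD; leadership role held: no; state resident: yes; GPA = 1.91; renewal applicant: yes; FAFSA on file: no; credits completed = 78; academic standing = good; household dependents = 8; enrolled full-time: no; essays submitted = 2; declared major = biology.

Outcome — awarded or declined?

Atomic conditions:
  FAFSA on file: no → false
  renewal applicant: yes → true
  enrolled full-time: no → false
  credits completed < 38: 78 < 38 is false
  state resident: yes → true
  GPA between 1.68 and 3.73: 1.91 in [1.68, 3.73] is true
  household dependents ≥ 8: 8 ≥ 8 is true
  academic standing ∈ {probation, warning}: good is not in the set → false
  declared major = education: biology == education is false
  essays submitted > 3: 2 > 3 is false
  NOT leadership role held: no → true
  expected family contribution ≤ 30129 USD: 22915 ≤ 30129 is true
  credits completed ≥ 154: 78 ≥ 154 is false
Combine:
[1] false AND true = false
[2] false AND false AND true = false
[3.2] NOT true = false
[3] true AND false = false
[4.1] NOT false = true
[4] true AND false AND false = false
[5] true AND false AND true = false
[6] true AND true AND false = false
[root] false OR false OR false OR false OR false OR false = false
Overall: false → declined

Declined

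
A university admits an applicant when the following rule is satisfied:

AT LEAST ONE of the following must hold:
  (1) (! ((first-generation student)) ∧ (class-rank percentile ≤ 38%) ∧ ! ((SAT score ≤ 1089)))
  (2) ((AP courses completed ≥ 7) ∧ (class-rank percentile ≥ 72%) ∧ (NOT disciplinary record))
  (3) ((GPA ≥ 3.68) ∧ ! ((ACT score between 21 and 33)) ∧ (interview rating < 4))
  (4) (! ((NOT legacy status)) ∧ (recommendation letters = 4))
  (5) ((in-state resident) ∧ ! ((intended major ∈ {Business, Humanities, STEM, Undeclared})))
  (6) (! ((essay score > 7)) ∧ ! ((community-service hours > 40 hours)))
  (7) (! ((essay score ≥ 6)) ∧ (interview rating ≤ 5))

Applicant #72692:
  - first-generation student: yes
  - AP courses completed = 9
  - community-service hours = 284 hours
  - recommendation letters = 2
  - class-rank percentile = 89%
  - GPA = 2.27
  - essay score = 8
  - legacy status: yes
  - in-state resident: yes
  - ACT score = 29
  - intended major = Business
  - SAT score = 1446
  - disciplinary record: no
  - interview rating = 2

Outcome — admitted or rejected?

Atomic conditions:
  first-generation student: yes → true
  class-rank percentile ≤ 38%: 89 ≤ 38 is false
  SAT score ≤ 1089: 1446 ≤ 1089 is false
  AP courses completed ≥ 7: 9 ≥ 7 is true
  class-rank percentile ≥ 72%: 89 ≥ 72 is true
  NOT disciplinary record: no → true
  GPA ≥ 3.68: 2.27 ≥ 3.68 is false
  ACT score between 21 and 33: 29 in [21, 33] is true
  interview rating < 4: 2 < 4 is true
  NOT legacy status: yes → false
  recommendation letters = 4: 2 == 4 is false
  in-state resident: yes → true
  intended major ∈ {Business, Humanities, STEM, Undeclared}: Business is in the set → true
  essay score > 7: 8 > 7 is true
  community-service hours > 40 hours: 284 > 40 is true
  essay score ≥ 6: 8 ≥ 6 is true
  interview rating ≤ 5: 2 ≤ 5 is true
Combine:
[1.1] NOT true = false
[1.3] NOT false = true
[1] false AND false AND true = false
[2] true AND true AND true = true
[3.2] NOT true = false
[3] false AND false AND true = false
[4.1] NOT false = true
[4] true AND false = false
[5.2] NOT true = false
[5] true AND false = false
[6.1] NOT true = false
[6.2] NOT true = false
[6] false AND false = false
[7.1] NOT true = false
[7] false AND true = false
[root] false OR true OR false OR false OR false OR false OR false = true
Overall: true → admitted

Admitted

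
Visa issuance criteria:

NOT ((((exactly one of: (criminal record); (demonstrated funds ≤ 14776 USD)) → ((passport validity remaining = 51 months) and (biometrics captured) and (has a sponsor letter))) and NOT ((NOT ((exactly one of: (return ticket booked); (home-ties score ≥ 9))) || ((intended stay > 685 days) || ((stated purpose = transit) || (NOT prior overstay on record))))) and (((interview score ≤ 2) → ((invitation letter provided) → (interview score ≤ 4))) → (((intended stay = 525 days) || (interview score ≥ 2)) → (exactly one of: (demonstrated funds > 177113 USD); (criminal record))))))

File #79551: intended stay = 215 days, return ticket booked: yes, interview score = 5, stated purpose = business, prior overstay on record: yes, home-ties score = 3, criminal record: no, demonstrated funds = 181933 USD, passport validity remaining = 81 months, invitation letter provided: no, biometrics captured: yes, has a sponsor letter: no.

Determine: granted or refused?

Atomic conditions:
  criminal record: no → false
  demonstrated funds ≤ 14776 USD: 181933 ≤ 14776 is false
  passport validity remaining = 51 months: 81 == 51 is false
  biometrics captured: yes → true
  has a sponsor letter: no → false
  return ticket booked: yes → true
  home-ties score ≥ 9: 3 ≥ 9 is false
  intended stay > 685 days: 215 > 685 is false
  stated purpose = transit: business == transit is false
  NOT prior overstay on record: yes → false
  interview score ≤ 2: 5 ≤ 2 is false
  invitation letter provided: no → false
  interview score ≤ 4: 5 ≤ 4 is false
  intended stay = 525 days: 215 == 525 is false
  interview score ≥ 2: 5 ≥ 2 is true
  demonstrated funds > 177113 USD: 181933 > 177113 is true
Combine:
[1.1.1] exactly-one(false, false) = false
[1.1.2] false AND true AND false = false
[1.1] false → false (antecedent false ⇒ implication holds) = true
[1.2.1.1.1] exactly-one(true, false) = true
[1.2.1.1] NOT true = false
[1.2.1.2.2] false OR false = false
[1.2.1.2] false OR false = false
[1.2.1] false OR false = false
[1.2] NOT false = true
[1.3.1.2] false → false (antecedent false ⇒ implication holds) = true
[1.3.1] false → true (antecedent false ⇒ implication holds) = true
[1.3.2.1] false OR true = true
[1.3.2.2] exactly-one(true, false) = true
[1.3.2] true → true = true
[1.3] true → true = true
[1] true AND true AND true = true
[root] NOT true = false
Overall: false → refused

Refused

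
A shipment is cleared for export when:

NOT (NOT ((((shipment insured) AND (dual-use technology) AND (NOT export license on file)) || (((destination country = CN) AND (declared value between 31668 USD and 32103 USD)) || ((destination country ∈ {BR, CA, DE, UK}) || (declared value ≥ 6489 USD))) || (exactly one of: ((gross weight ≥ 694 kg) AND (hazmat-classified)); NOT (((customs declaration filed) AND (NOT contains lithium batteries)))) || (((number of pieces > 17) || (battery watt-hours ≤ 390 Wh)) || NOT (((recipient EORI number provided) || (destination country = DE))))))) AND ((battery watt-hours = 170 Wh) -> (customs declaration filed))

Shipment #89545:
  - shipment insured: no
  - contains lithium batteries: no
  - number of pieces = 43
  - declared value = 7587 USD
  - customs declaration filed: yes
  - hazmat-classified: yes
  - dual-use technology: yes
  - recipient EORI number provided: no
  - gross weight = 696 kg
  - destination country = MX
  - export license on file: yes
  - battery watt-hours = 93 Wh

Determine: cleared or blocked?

Atomic conditions:
  shipment insured: no → false
  dual-use technology: yes → true
  NOT export license on file: yes → false
  destination country = CN: MX == CN is false
  declared value between 31668 USD and 32103 USD: 7587 in [31668, 32103] is false
  destination country ∈ {BR, CA, DE, UK}: MX is not in the set → false
  declared value ≥ 6489 USD: 7587 ≥ 6489 is true
  gross weight ≥ 694 kg: 696 ≥ 694 is true
  hazmat-classified: yes → true
  customs declaration filed: yes → true
  NOT contains lithium batteries: no → true
  number of pieces > 17: 43 > 17 is true
  battery watt-hours ≤ 390 Wh: 93 ≤ 390 is true
  recipient EORI number provided: no → false
  destination country = DE: MX == DE is false
  battery watt-hours = 170 Wh: 93 == 170 is false
Combine:
[1.1.1.1] false AND true AND false = false
[1.1.1.2.1] false AND false = false
[1.1.1.2.2] false OR true = true
[1.1.1.2] false OR true = true
[1.1.1.3.1] true AND true = true
[1.1.1.3.2.1] true AND true = true
[1.1.1.3.2] NOT true = false
[1.1.1.3] exactly-one(true, false) = true
[1.1.1.4.1] true OR true = true
[1.1.1.4.2.1] false OR false = false
[1.1.1.4.2] NOT false = true
[1.1.1.4] true OR true = true
[1.1.1] false OR true OR true OR true = true
[1.1] NOT true = false
[1] NOT false = true
[2] false → true (antecedent false ⇒ implication holds) = true
[root] true AND true = true
Overall: true → cleared

Cleared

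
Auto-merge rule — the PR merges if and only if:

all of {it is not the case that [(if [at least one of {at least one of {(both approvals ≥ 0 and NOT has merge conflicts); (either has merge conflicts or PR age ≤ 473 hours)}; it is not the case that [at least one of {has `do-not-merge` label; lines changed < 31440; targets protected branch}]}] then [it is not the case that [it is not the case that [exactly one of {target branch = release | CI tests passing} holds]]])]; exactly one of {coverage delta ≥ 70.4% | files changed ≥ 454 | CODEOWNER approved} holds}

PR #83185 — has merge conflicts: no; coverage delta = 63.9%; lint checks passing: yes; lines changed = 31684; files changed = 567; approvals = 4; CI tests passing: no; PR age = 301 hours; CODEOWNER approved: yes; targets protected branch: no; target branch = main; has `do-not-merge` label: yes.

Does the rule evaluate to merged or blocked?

Atomic conditions:
  approvals ≥ 0: 4 ≥ 0 is true
  NOT has merge conflicts: no → true
  has merge conflicts: no → false
  PR age ≤ 473 hours: 301 ≤ 473 is true
  has `do-not-merge` label: yes → true
  lines changed < 31440: 31684 < 31440 is false
  targets protected branch: no → false
  target branch = release: main == release is false
  CI tests passing: no → false
  coverage delta ≥ 70.4%: 63.9 ≥ 70.4 is false
  files changed ≥ 454: 567 ≥ 454 is true
  CODEOWNER approved: yes → true
Combine:
[1.1.1.1.1] true AND true = true
[1.1.1.1.2] false OR true = true
[1.1.1.1] true OR true = true
[1.1.1.2.1] true OR false OR false = true
[1.1.1.2] NOT true = false
[1.1.1] true OR false = true
[1.1.2.1.1] exactly-one(false, false) = false
[1.1.2.1] NOT false = true
[1.1.2] NOT true = false
[1.1] true → false = false
[1] NOT false = true
[2] exactly-one(false, true, true) = false
[root] true AND false = false
Overall: false → blocked

Blocked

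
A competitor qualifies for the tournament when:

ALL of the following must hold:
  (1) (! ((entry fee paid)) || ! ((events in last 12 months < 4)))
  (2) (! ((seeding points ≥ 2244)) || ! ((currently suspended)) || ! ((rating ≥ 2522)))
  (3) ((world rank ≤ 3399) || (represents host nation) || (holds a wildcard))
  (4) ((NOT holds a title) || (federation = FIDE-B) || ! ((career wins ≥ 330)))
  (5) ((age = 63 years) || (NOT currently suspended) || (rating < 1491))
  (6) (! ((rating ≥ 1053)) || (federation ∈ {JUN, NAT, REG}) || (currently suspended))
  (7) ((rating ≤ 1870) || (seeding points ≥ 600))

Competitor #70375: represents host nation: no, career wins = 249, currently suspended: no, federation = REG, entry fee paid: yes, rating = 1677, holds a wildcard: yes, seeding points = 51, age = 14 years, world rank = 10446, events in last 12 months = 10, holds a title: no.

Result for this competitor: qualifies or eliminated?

Qualifies

Atomic conditions:
  entry fee paid: yes → true
  events in last 12 months < 4: 10 < 4 is false
  seeding points ≥ 2244: 51 ≥ 2244 is false
  currently suspended: no → false
  rating ≥ 2522: 1677 ≥ 2522 is false
  world rank ≤ 3399: 10446 ≤ 3399 is false
  represents host nation: no → false
  holds a wildcard: yes → true
  NOT holds a title: no → true
  federation = FIDE-B: REG == FIDE-B is false
  career wins ≥ 330: 249 ≥ 330 is false
  age = 63 years: 14 == 63 is false
  NOT currently suspended: no → true
  rating < 1491: 1677 < 1491 is false
  rating ≥ 1053: 1677 ≥ 1053 is true
  federation ∈ {JUN, NAT, REG}: REG is in the set → true
  rating ≤ 1870: 1677 ≤ 1870 is true
  seeding points ≥ 600: 51 ≥ 600 is false
Combine:
[1.1] NOT true = false
[1.2] NOT false = true
[1] false OR true = true
[2.1] NOT false = true
[2.2] NOT false = true
[2.3] NOT false = true
[2] true OR true OR true = true
[3] false OR false OR true = true
[4.3] NOT false = true
[4] true OR false OR true = true
[5] false OR true OR false = true
[6.1] NOT true = false
[6] false OR true OR false = true
[7] true OR false = true
[root] true AND true AND true AND true AND true AND true AND true = true
Overall: true → qualifies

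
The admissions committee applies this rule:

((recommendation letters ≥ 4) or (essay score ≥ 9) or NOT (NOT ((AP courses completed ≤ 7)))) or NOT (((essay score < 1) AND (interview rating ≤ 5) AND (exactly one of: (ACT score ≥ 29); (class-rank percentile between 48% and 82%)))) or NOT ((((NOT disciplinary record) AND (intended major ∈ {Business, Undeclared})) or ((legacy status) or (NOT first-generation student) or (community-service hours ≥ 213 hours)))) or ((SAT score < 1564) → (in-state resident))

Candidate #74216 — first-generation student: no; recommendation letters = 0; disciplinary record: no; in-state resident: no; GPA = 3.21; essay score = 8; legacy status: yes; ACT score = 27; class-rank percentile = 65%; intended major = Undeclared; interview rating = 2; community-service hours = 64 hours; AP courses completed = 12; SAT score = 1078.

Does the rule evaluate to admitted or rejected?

Atomic conditions:
  recommendation letters ≥ 4: 0 ≥ 4 is false
  essay score ≥ 9: 8 ≥ 9 is false
  AP courses completed ≤ 7: 12 ≤ 7 is false
  essay score < 1: 8 < 1 is false
  interview rating ≤ 5: 2 ≤ 5 is true
  ACT score ≥ 29: 27 ≥ 29 is false
  class-rank percentile between 48% and 82%: 65 in [48, 82] is true
  NOT disciplinary record: no → true
  intended major ∈ {Business, Undeclared}: Undeclared is in the set → true
  legacy status: yes → true
  NOT first-generation student: no → true
  community-service hours ≥ 213 hours: 64 ≥ 213 is false
  SAT score < 1564: 1078 < 1564 is true
  in-state resident: no → false
Combine:
[1.3.1] NOT false = true
[1.3] NOT true = false
[1] false OR false OR false = false
[2.1.3] exactly-one(false, true) = true
[2.1] false AND true AND true = false
[2] NOT false = true
[3.1.1] true AND true = true
[3.1.2] true OR true OR false = true
[3.1] true OR true = true
[3] NOT true = false
[4] true → false = false
[root] false OR true OR false OR false = true
Overall: true → admitted

Admitted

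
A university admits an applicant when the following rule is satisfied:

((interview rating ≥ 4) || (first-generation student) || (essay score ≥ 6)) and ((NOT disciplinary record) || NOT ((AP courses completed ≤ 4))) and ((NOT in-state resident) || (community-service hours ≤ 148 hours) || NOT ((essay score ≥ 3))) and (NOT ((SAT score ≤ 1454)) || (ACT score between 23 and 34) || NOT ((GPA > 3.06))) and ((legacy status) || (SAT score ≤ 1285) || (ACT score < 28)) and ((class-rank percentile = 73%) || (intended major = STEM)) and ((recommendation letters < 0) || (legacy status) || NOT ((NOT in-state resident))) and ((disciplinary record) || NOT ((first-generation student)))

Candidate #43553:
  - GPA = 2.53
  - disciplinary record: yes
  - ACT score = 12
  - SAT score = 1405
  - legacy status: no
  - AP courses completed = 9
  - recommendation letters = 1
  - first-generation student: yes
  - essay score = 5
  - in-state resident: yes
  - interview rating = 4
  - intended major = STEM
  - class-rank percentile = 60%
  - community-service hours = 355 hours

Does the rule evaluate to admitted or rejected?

Rejected

Atomic conditions:
  interview rating ≥ 4: 4 ≥ 4 is true
  first-generation student: yes → true
  essay score ≥ 6: 5 ≥ 6 is false
  NOT disciplinary record: yes → false
  AP courses completed ≤ 4: 9 ≤ 4 is false
  NOT in-state resident: yes → false
  community-service hours ≤ 148 hours: 355 ≤ 148 is false
  essay score ≥ 3: 5 ≥ 3 is true
  SAT score ≤ 1454: 1405 ≤ 1454 is true
  ACT score between 23 and 34: 12 in [23, 34] is false
  GPA > 3.06: 2.53 > 3.06 is false
  legacy status: no → false
  SAT score ≤ 1285: 1405 ≤ 1285 is false
  ACT score < 28: 12 < 28 is true
  class-rank percentile = 73%: 60 == 73 is false
  intended major = STEM: STEM == STEM is true
  recommendation letters < 0: 1 < 0 is false
  disciplinary record: yes → true
Combine:
[1] true OR true OR false = true
[2.2] NOT false = true
[2] false OR true = true
[3.3] NOT true = false
[3] false OR false OR false = false
[4.1] NOT true = false
[4.3] NOT false = true
[4] false OR false OR true = true
[5] false OR false OR true = true
[6] false OR true = true
[7.3] NOT false = true
[7] false OR false OR true = true
[8.2] NOT true = false
[8] true OR false = true
[root] true AND true AND false AND true AND true AND true AND true AND true = false
Overall: false → rejected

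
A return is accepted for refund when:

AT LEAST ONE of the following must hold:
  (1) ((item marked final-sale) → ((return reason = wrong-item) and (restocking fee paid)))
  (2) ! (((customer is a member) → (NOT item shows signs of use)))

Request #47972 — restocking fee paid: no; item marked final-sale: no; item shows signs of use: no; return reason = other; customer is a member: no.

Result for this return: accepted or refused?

Atomic conditions:
  item marked final-sale: no → false
  return reason = wrong-item: other == wrong-item is false
  restocking fee paid: no → false
  customer is a member: no → false
  NOT item shows signs of use: no → true
Combine:
[1.2] false AND false = false
[1] false → false (antecedent false ⇒ implication holds) = true
[2.1] false → true (antecedent false ⇒ implication holds) = true
[2] NOT true = false
[root] true OR false = true
Overall: true → accepted

Accepted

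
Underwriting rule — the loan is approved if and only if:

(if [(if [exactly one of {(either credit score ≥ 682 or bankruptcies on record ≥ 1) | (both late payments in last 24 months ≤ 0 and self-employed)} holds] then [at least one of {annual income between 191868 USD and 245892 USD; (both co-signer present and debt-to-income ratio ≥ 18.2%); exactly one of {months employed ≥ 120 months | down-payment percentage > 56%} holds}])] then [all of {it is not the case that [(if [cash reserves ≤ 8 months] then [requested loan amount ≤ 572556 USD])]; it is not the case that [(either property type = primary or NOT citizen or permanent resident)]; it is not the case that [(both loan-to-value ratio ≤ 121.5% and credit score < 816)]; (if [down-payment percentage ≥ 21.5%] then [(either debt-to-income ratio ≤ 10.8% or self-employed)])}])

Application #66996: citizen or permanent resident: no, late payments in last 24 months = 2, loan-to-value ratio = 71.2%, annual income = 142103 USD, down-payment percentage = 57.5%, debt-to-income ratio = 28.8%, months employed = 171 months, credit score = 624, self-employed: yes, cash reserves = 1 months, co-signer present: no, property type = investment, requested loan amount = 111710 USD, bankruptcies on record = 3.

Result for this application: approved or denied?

Atomic conditions:
  credit score ≥ 682: 624 ≥ 682 is false
  bankruptcies on record ≥ 1: 3 ≥ 1 is true
  late payments in last 24 months ≤ 0: 2 ≤ 0 is false
  self-employed: yes → true
  annual income between 191868 USD and 245892 USD: 142103 in [191868, 245892] is false
  co-signer present: no → false
  debt-to-income ratio ≥ 18.2%: 28.8 ≥ 18.2 is true
  months employed ≥ 120 months: 171 ≥ 120 is true
  down-payment percentage > 56%: 57.5 > 56 is true
  cash reserves ≤ 8 months: 1 ≤ 8 is true
  requested loan amount ≤ 572556 USD: 111710 ≤ 572556 is true
  property type = primary: investment == primary is false
  NOT citizen or permanent resident: no → true
  loan-to-value ratio ≤ 121.5%: 71.2 ≤ 121.5 is true
  credit score < 816: 624 < 816 is true
  down-payment percentage ≥ 21.5%: 57.5 ≥ 21.5 is true
  debt-to-income ratio ≤ 10.8%: 28.8 ≤ 10.8 is false
Combine:
[1.1.1] false OR true = true
[1.1.2] false AND true = false
[1.1] exactly-one(true, false) = true
[1.2.2] false AND true = false
[1.2.3] exactly-one(true, true) = false
[1.2] false OR false OR false = false
[1] true → false = false
[2.1.1] true → true = true
[2.1] NOT true = false
[2.2.1] false OR true = true
[2.2] NOT true = false
[2.3.1] true AND true = true
[2.3] NOT true = false
[2.4.2] false OR true = true
[2.4] true → true = true
[2] false AND false AND false AND true = false
[root] false → false (antecedent false ⇒ implication holds) = true
Overall: true → approved

Approved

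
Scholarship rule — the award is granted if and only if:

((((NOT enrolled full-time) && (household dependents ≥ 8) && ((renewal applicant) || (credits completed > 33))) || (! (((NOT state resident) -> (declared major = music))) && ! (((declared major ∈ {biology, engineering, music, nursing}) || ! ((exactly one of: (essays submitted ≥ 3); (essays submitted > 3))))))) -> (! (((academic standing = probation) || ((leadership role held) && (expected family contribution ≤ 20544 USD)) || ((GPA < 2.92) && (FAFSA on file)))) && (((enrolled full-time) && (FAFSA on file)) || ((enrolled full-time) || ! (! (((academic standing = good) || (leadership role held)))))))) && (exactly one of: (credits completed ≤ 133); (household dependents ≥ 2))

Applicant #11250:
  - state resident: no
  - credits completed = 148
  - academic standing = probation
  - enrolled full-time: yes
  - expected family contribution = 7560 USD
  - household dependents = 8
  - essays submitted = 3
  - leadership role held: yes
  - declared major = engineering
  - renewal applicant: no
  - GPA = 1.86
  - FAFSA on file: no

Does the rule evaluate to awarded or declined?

Atomic conditions:
  NOT enrolled full-time: yes → false
  household dependents ≥ 8: 8 ≥ 8 is true
  renewal applicant: no → false
  credits completed > 33: 148 > 33 is true
  NOT state resident: no → true
  declared major = music: engineering == music is false
  declared major ∈ {biology, engineering, music, nursing}: engineering is in the set → true
  essays submitted ≥ 3: 3 ≥ 3 is true
  essays submitted > 3: 3 > 3 is false
  academic standing = probation: probation == probation is true
  leadership role held: yes → true
  expected family contribution ≤ 20544 USD: 7560 ≤ 20544 is true
  GPA < 2.92: 1.86 < 2.92 is true
  FAFSA on file: no → false
  enrolled full-time: yes → true
  academic standing = good: probation == good is false
  credits completed ≤ 133: 148 ≤ 133 is false
  household dependents ≥ 2: 8 ≥ 2 is true
Combine:
[1.1.1.3] false OR true = true
[1.1.1] false AND true AND true = false
[1.1.2.1.1] true → false = false
[1.1.2.1] NOT false = true
[1.1.2.2.1.2.1] exactly-one(true, false) = true
[1.1.2.2.1.2] NOT true = false
[1.1.2.2.1] true OR false = true
[1.1.2.2] NOT true = false
[1.1.2] true AND false = false
[1.1] false OR false = false
[1.2.1.1.2] true AND true = true
[1.2.1.1.3] true AND false = false
[1.2.1.1] true OR true OR false = true
[1.2.1] NOT true = false
[1.2.2.1] true AND false = false
[1.2.2.2.2.1.1] false OR true = true
[1.2.2.2.2.1] NOT true = false
[1.2.2.2.2] NOT false = true
[1.2.2.2] true OR true = true
[1.2.2] false OR true = true
[1.2] false AND true = false
[1] false → false (antecedent false ⇒ implication holds) = true
[2] exactly-one(false, true) = true
[root] true AND true = true
Overall: true → awarded

Awarded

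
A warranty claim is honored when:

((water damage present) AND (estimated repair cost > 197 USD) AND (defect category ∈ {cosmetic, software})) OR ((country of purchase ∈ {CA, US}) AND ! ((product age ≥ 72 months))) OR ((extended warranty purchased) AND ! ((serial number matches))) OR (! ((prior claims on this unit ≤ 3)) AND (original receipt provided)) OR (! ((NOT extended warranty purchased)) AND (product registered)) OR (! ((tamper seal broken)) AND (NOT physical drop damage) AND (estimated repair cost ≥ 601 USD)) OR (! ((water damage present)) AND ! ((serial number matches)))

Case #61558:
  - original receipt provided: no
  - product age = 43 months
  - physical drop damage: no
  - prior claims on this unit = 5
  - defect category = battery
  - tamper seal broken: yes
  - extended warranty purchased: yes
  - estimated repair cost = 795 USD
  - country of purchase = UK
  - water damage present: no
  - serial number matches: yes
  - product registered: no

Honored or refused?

Refused

Atomic conditions:
  water damage present: no → false
  estimated repair cost > 197 USD: 795 > 197 is true
  defect category ∈ {cosmetic, software}: battery is not in the set → false
  country of purchase ∈ {CA, US}: UK is not in the set → false
  product age ≥ 72 months: 43 ≥ 72 is false
  extended warranty purchased: yes → true
  serial number matches: yes → true
  prior claims on this unit ≤ 3: 5 ≤ 3 is false
  original receipt provided: no → false
  NOT extended warranty purchased: yes → false
  product registered: no → false
  tamper seal broken: yes → true
  NOT physical drop damage: no → true
  estimated repair cost ≥ 601 USD: 795 ≥ 601 is true
Combine:
[1] false AND true AND false = false
[2.2] NOT false = true
[2] false AND true = false
[3.2] NOT true = false
[3] true AND false = false
[4.1] NOT false = true
[4] true AND false = false
[5.1] NOT false = true
[5] true AND false = false
[6.1] NOT true = false
[6] false AND true AND true = false
[7.1] NOT false = true
[7.2] NOT true = false
[7] true AND false = false
[root] false OR false OR false OR false OR false OR false OR false = false
Overall: false → refused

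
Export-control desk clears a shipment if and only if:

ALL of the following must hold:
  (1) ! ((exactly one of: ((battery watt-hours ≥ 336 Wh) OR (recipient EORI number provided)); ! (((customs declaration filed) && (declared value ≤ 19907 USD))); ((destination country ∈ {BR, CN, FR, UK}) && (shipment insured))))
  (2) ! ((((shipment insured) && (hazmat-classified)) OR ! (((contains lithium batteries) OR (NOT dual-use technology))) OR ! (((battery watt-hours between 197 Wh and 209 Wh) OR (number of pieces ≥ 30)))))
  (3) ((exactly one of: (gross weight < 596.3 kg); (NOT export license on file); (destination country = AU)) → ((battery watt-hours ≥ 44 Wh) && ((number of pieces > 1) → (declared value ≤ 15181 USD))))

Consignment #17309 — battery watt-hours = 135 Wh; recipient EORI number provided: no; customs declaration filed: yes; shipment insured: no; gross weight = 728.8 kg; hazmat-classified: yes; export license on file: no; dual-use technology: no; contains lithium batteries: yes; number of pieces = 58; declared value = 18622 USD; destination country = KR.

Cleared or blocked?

Blocked

Atomic conditions:
  battery watt-hours ≥ 336 Wh: 135 ≥ 336 is false
  recipient EORI number provided: no → false
  customs declaration filed: yes → true
  declared value ≤ 19907 USD: 18622 ≤ 19907 is true
  destination country ∈ {BR, CN, FR, UK}: KR is not in the set → false
  shipment insured: no → false
  hazmat-classified: yes → true
  contains lithium batteries: yes → true
  NOT dual-use technology: no → true
  battery watt-hours between 197 Wh and 209 Wh: 135 in [197, 209] is false
  number of pieces ≥ 30: 58 ≥ 30 is true
  gross weight < 596.3 kg: 728.8 < 596.3 is false
  NOT export license on file: no → true
  destination country = AU: KR == AU is false
  battery watt-hours ≥ 44 Wh: 135 ≥ 44 is true
  number of pieces > 1: 58 > 1 is true
  declared value ≤ 15181 USD: 18622 ≤ 15181 is false
Combine:
[1.1.1] false OR false = false
[1.1.2.1] true AND true = true
[1.1.2] NOT true = false
[1.1.3] false AND false = false
[1.1] exactly-one(false, false, false) = false
[1] NOT false = true
[2.1.1] false AND true = false
[2.1.2.1] true OR true = true
[2.1.2] NOT true = false
[2.1.3.1] false OR true = true
[2.1.3] NOT true = false
[2.1] false OR false OR false = false
[2] NOT false = true
[3.1] exactly-one(false, true, false) = true
[3.2.2] true → false = false
[3.2] true AND false = false
[3] true → false = false
[root] true AND true AND false = false
Overall: false → blocked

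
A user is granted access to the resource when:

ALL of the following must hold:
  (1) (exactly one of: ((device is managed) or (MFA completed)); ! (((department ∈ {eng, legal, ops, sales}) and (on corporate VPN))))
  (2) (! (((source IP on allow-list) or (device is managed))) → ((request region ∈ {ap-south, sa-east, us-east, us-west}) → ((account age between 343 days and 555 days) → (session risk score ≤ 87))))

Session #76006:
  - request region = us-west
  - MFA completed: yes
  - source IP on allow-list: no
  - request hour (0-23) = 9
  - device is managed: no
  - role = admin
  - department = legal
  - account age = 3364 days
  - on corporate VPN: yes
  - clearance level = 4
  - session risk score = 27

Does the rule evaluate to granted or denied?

Granted

Atomic conditions:
  device is managed: no → false
  MFA completed: yes → true
  department ∈ {eng, legal, ops, sales}: legal is in the set → true
  on corporate VPN: yes → true
  source IP on allow-list: no → false
  request region ∈ {ap-south, sa-east, us-east, us-west}: us-west is in the set → true
  account age between 343 days and 555 days: 3364 in [343, 555] is false
  session risk score ≤ 87: 27 ≤ 87 is true
Combine:
[1.1] false OR true = true
[1.2.1] true AND true = true
[1.2] NOT true = false
[1] exactly-one(true, false) = true
[2.1.1] false OR false = false
[2.1] NOT false = true
[2.2.2] false → true (antecedent false ⇒ implication holds) = true
[2.2] true → true = true
[2] true → true = true
[root] true AND true = true
Overall: true → granted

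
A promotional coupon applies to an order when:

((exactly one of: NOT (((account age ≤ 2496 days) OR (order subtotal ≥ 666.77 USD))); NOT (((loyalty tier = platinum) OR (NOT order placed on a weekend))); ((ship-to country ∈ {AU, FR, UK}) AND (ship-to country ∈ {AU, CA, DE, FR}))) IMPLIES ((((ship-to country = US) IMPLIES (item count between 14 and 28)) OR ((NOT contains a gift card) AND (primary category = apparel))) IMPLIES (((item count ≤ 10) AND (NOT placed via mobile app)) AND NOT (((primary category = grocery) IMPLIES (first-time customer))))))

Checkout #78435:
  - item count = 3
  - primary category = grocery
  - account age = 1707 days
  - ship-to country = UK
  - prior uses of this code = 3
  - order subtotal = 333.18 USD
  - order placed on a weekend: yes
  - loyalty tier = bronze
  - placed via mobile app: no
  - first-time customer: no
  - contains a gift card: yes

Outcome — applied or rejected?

Applied

Atomic conditions:
  account age ≤ 2496 days: 1707 ≤ 2496 is true
  order subtotal ≥ 666.77 USD: 333.18 ≥ 666.77 is false
  loyalty tier = platinum: bronze == platinum is false
  NOT order placed on a weekend: yes → false
  ship-to country ∈ {AU, FR, UK}: UK is in the set → true
  ship-to country ∈ {AU, CA, DE, FR}: UK is not in the set → false
  ship-to country = US: UK == US is false
  item count between 14 and 28: 3 in [14, 28] is false
  NOT contains a gift card: yes → false
  primary category = apparel: grocery == apparel is false
  item count ≤ 10: 3 ≤ 10 is true
  NOT placed via mobile app: no → true
  primary category = grocery: grocery == grocery is true
  first-time customer: no → false
Combine:
[1.1.1] true OR false = true
[1.1] NOT true = false
[1.2.1] false OR false = false
[1.2] NOT false = true
[1.3] true AND false = false
[1] exactly-one(false, true, false) = true
[2.1.1] false → false (antecedent false ⇒ implication holds) = true
[2.1.2] false AND false = false
[2.1] true OR false = true
[2.2.1] true AND true = true
[2.2.2.1] true → false = false
[2.2.2] NOT false = true
[2.2] true AND true = true
[2] true → true = true
[root] true → true = true
Overall: true → applied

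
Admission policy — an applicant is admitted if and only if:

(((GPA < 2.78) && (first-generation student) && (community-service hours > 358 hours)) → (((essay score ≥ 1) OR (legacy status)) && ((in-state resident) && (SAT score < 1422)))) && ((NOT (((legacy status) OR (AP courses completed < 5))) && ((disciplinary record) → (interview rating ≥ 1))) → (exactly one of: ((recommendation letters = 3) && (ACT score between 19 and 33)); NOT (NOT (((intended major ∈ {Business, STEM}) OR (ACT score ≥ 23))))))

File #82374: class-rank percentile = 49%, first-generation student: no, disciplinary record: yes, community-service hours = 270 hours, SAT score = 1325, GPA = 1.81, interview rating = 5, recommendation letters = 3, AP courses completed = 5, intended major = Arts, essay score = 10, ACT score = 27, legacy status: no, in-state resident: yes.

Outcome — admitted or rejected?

Atomic conditions:
  GPA < 2.78: 1.81 < 2.78 is true
  first-generation student: no → false
  community-service hours > 358 hours: 270 > 358 is false
  essay score ≥ 1: 10 ≥ 1 is true
  legacy status: no → false
  in-state resident: yes → true
  SAT score < 1422: 1325 < 1422 is true
  AP courses completed < 5: 5 < 5 is false
  disciplinary record: yes → true
  interview rating ≥ 1: 5 ≥ 1 is true
  recommendation letters = 3: 3 == 3 is true
  ACT score between 19 and 33: 27 in [19, 33] is true
  intended major ∈ {Business, STEM}: Arts is not in the set → false
  ACT score ≥ 23: 27 ≥ 23 is true
Combine:
[1.1] true AND false AND false = false
[1.2.1] true OR false = true
[1.2.2] true AND true = true
[1.2] true AND true = true
[1] false → true (antecedent false ⇒ implication holds) = true
[2.1.1.1] false OR false = false
[2.1.1] NOT false = true
[2.1.2] true → true = true
[2.1] true AND true = true
[2.2.1] true AND true = true
[2.2.2.1.1] false OR true = true
[2.2.2.1] NOT true = false
[2.2.2] NOT false = true
[2.2] exactly-one(true, true) = false
[2] true → false = false
[root] true AND false = false
Overall: false → rejected

Rejected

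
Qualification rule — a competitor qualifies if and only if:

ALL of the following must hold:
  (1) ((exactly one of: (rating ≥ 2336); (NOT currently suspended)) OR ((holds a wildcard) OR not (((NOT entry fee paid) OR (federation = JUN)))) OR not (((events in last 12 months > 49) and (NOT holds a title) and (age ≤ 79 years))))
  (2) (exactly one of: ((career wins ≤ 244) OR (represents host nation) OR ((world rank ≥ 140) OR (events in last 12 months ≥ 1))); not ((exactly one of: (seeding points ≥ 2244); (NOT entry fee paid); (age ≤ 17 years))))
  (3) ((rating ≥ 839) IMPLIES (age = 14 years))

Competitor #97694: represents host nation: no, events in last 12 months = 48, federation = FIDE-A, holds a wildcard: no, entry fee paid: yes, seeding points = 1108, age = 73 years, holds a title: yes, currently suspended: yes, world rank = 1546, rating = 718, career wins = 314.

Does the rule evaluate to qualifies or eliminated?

Atomic conditions:
  rating ≥ 2336: 718 ≥ 2336 is false
  NOT currently suspended: yes → false
  holds a wildcard: no → false
  NOT entry fee paid: yes → false
  federation = JUN: FIDE-A == JUN is false
  events in last 12 months > 49: 48 > 49 is false
  NOT holds a title: yes → false
  age ≤ 79 years: 73 ≤ 79 is true
  career wins ≤ 244: 314 ≤ 244 is false
  represents host nation: no → false
  world rank ≥ 140: 1546 ≥ 140 is true
  events in last 12 months ≥ 1: 48 ≥ 1 is true
  seeding points ≥ 2244: 1108 ≥ 2244 is false
  age ≤ 17 years: 73 ≤ 17 is false
  rating ≥ 839: 718 ≥ 839 is false
  age = 14 years: 73 == 14 is false
Combine:
[1.1] exactly-one(false, false) = false
[1.2.2.1] false OR false = false
[1.2.2] NOT false = true
[1.2] false OR true = true
[1.3.1] false AND false AND true = false
[1.3] NOT false = true
[1] false OR true OR true = true
[2.1.3] true OR true = true
[2.1] false OR false OR true = true
[2.2.1] exactly-one(false, false, false) = false
[2.2] NOT false = true
[2] exactly-one(true, true) = false
[3] false → false (antecedent false ⇒ implication holds) = true
[root] true AND false AND true = false
Overall: false → eliminated

Eliminated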